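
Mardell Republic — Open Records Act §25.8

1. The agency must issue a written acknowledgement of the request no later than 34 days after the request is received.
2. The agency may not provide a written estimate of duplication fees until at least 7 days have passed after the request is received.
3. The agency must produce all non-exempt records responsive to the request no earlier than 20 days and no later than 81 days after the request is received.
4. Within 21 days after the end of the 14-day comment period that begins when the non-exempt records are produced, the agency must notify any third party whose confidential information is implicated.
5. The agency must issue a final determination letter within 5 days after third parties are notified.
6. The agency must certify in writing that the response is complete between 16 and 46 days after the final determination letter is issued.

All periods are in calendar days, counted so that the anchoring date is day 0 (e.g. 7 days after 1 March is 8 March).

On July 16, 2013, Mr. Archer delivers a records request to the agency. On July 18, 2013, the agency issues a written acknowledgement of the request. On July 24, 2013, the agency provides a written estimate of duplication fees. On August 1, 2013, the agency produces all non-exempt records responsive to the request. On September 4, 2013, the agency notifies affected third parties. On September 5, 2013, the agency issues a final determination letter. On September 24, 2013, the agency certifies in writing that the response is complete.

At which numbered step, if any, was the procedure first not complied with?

Step 3

(1) due by July 16, 2013 + 34 days = August 19, 2013; done July 18, 2013 — timely.
(2) permitted from July 16, 2013 + 7 days = July 23, 2013 onward; July 24, 2013 is on or after that date.
(3) the permitted window runs from July 16, 2013 + 20 = August 5, 2013 to July 16, 2013 + 81 = October 5, 2013; done August 1, 2013 — 4 days before the window opened.
The procedure was therefore not followed at step 3.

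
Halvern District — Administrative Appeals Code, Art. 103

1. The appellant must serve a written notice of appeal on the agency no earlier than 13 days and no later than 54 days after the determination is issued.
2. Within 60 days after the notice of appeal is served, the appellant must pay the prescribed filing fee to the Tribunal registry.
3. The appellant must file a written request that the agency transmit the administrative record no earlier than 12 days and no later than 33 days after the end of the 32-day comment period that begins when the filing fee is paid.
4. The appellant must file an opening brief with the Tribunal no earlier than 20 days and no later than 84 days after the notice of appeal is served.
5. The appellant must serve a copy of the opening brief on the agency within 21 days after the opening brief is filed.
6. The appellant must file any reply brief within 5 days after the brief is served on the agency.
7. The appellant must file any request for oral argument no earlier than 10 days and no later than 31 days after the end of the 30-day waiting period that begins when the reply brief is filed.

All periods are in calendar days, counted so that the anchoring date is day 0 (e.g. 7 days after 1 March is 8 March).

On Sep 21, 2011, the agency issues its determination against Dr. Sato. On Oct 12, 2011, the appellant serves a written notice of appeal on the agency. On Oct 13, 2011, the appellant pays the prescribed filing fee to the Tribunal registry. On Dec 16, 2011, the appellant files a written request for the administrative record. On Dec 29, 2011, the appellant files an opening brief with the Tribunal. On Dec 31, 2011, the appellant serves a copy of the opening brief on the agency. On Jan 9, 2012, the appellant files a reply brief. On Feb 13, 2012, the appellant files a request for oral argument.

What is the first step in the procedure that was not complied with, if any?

(1) the permitted window runs from Sep 21, 2011 + 13 = Oct 4, 2011 to Sep 21, 2011 + 54 = Nov 14, 2011; done Oct 12, 2011 — within the window.
(2) due by Oct 12, 2011 + 60 days = Dec 11, 2011; done Oct 13, 2011 — timely.
(3) the permitted window runs from Nov 14, 2011 + 12 = Nov 26, 2011 to Nov 14, 2011 + 33 = Dec 17, 2011; done Dec 16, 2011, which is between those dates.
(4) the permitted window runs from Oct 12, 2011 + 20 = Nov 1, 2011 to Oct 12, 2011 + 84 = Jan 4, 2012; done Dec 29, 2011, which is between those dates.
(5) due by Dec 29, 2011 + 21 days = Jan 19, 2012; completed Dec 31, 2011, before the deadline.
(6) due by Dec 31, 2011 + 5 days = Jan 5, 2012; not done until Jan 9, 2012, 4 days after the deadline.
Later steps need not be reached.

Step 6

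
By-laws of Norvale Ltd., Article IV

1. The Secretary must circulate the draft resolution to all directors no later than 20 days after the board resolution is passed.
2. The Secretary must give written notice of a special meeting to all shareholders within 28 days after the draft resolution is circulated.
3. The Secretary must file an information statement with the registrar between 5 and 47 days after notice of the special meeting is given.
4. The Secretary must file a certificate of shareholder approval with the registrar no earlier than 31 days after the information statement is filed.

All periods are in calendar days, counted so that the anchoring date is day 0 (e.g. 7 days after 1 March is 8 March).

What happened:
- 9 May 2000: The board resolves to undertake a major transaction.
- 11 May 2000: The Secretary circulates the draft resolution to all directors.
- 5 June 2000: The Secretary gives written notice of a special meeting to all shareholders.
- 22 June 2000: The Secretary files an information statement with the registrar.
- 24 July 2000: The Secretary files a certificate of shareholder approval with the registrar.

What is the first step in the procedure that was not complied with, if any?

None — every step was satisfied

Step 1 — counting 20 days from 9 May 2000 (when the board resolution is passed) gives a deadline of 29 May 2000; done 11 May 2000 — timely.
Step 2 — counting 28 days from 11 May 2000 (when the draft resolution is circulated) gives a deadline of 8 June 2000; completed 5 June 2000, before the deadline.
Step 3 — 5 and 47 days from 5 June 2000 (when notice of the special meeting is given) are 10 June 2000 and 22 July 2000 respectively; done 22 June 2000 — within the window.
Step 4 — must wait 31 days from 22 June 2000 (when the information statement is filed), so not before 23 July 2000; done 24 July 2000 — permitted.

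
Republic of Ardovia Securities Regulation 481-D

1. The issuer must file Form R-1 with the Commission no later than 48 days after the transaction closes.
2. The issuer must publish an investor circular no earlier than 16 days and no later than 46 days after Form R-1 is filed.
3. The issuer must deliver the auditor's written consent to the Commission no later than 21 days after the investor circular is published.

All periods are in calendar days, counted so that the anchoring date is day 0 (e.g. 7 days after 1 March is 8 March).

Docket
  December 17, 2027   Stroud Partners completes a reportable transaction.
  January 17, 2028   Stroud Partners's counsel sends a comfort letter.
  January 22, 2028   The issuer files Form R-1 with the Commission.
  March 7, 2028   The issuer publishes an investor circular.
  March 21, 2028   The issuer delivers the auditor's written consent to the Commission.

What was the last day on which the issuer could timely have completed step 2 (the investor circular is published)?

Step 2 runs from January 22, 2028, when Form R-1 is filed. The window is 16–46 days after January 22, 2028; it closes on March 8, 2028.

March 8, 2028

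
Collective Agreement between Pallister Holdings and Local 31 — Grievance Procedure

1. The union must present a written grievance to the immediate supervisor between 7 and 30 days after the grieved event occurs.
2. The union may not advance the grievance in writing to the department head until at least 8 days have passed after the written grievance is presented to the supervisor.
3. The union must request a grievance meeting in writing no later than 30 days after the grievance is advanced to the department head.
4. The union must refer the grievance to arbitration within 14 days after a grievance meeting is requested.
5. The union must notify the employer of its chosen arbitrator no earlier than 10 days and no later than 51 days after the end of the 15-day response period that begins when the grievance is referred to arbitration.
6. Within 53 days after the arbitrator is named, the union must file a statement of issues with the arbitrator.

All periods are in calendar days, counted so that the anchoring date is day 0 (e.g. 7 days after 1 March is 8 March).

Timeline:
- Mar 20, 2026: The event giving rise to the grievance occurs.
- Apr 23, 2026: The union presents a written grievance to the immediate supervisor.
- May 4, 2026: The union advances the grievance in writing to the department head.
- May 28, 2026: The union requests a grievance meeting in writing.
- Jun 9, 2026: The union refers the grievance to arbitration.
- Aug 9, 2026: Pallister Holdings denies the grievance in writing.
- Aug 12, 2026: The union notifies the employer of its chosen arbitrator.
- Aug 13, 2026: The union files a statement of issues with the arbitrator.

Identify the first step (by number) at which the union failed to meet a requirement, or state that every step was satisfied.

Step 1

Step 1: the window is 7–30 days after Mar 20, 2026 (when the grieved event occurs), so Mar 27, 2026 through Apr 19, 2026; Apr 23, 2026 is 4 days past the end of the window.
No need to go further; step 1 was not satisfied.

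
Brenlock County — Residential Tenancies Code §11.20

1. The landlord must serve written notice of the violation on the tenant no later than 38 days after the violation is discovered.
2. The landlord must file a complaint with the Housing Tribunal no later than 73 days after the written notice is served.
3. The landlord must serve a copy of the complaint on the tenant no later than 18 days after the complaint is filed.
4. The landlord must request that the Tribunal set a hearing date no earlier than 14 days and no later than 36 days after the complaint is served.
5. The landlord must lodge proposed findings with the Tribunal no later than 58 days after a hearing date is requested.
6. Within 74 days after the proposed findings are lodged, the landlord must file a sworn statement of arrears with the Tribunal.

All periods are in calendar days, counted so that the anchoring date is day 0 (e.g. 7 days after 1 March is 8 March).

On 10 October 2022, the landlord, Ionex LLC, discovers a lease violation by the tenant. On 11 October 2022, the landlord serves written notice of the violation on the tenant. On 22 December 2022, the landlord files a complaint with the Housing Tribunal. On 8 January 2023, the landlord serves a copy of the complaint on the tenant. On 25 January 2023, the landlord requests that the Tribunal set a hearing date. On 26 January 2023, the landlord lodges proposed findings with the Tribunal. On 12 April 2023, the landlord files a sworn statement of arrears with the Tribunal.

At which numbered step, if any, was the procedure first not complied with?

Step 6

Step 1 — counting 38 days from 10 October 2022 (when the violation is discovered) gives a deadline of 17 November 2022; completed 11 October 2022, before the deadline.
Step 2 — counting 73 days from 11 October 2022 (when the written notice is served) gives a deadline of 23 December 2022; completed 22 December 2022, before the deadline.
Step 3 — counting 18 days from 22 December 2022 (when the complaint is filed) gives a deadline of 9 January 2023; done 8 January 2023 — timely.
Step 4 — 14 and 36 days from 8 January 2023 (when the complaint is served) are 22 January 2023 and 13 February 2023 respectively; done 25 January 2023 — within the window.
Step 5 — counting 58 days from 25 January 2023 (when a hearing date is requested) gives a deadline of 24 March 2023; completed 26 January 2023, before the deadline.
Step 6 — counting 74 days from 26 January 2023 (when the proposed findings are lodged) gives a deadline of 10 April 2023; done 12 April 2023 — 2 days late.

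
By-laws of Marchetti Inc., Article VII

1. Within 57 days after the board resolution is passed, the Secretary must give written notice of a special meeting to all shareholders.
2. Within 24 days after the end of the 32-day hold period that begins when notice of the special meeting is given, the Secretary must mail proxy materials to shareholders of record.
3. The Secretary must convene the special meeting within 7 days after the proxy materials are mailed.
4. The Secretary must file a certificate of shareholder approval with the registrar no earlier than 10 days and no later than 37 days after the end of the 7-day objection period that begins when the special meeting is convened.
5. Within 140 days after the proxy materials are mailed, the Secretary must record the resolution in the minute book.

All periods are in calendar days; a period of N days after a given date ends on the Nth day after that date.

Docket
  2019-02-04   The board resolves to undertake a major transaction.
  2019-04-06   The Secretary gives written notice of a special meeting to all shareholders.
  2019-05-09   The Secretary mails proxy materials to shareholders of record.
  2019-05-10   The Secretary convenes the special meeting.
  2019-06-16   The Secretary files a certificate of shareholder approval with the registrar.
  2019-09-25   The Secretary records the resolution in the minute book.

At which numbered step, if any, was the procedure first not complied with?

Step 1 — counting 57 days from 2019-02-04 (when the board resolution is passed) gives a deadline of 2019-04-02; not done until 2019-04-06, 4 days after the deadline.
Later steps need not be reached.

Step 1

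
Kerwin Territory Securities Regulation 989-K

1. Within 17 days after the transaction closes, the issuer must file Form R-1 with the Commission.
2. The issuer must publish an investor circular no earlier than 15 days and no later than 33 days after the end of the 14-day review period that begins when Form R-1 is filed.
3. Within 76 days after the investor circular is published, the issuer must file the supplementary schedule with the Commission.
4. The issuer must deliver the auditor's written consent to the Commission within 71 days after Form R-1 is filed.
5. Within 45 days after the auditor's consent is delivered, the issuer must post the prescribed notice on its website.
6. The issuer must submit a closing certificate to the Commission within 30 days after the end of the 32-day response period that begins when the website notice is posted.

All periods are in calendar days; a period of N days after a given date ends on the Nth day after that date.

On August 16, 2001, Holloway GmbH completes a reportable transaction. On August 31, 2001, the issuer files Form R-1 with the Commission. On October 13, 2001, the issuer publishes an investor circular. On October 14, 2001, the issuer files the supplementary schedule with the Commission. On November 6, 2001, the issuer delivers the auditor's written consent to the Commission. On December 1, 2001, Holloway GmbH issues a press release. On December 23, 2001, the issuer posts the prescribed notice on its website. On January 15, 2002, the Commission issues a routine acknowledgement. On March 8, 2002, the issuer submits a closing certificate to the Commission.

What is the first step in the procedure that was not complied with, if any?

Step 1: 17 days after August 16, 2001 (when the transaction closes) is September 2, 2001; done August 31, 2001 — timely.
Step 2: the window is 15–33 days after September 14, 2001 (end of the 14-day review period, which began when Form R-1 is filed on August 31, 2001), so September 29, 2001 through October 17, 2001; October 13, 2001 falls inside that range.
Step 3: 76 days after October 13, 2001 (when the investor circular is published) is December 28, 2001; completed October 14, 2001, before the deadline.
Step 4: 71 days after August 31, 2001 (when Form R-1 is filed) is November 10, 2001; completed November 6, 2001, before the deadline.
Step 5: 45 days after November 6, 2001 (when the auditor's consent is delivered) is December 21, 2001; not done until December 23, 2001, 2 days after the deadline.
That is the first point of non-compliance.

Step 5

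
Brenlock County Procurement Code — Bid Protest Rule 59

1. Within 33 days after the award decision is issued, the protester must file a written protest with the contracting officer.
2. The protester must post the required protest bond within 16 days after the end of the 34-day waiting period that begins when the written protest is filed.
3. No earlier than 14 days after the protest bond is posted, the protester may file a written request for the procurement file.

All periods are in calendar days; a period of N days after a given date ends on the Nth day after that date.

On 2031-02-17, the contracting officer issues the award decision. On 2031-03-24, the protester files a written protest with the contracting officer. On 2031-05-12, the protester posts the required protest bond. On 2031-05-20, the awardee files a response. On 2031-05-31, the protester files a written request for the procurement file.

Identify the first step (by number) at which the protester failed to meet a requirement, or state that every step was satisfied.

(1) due by 2031-02-17 + 33 days = 2031-03-22; done 2031-03-24 — 2 days late.

Step 1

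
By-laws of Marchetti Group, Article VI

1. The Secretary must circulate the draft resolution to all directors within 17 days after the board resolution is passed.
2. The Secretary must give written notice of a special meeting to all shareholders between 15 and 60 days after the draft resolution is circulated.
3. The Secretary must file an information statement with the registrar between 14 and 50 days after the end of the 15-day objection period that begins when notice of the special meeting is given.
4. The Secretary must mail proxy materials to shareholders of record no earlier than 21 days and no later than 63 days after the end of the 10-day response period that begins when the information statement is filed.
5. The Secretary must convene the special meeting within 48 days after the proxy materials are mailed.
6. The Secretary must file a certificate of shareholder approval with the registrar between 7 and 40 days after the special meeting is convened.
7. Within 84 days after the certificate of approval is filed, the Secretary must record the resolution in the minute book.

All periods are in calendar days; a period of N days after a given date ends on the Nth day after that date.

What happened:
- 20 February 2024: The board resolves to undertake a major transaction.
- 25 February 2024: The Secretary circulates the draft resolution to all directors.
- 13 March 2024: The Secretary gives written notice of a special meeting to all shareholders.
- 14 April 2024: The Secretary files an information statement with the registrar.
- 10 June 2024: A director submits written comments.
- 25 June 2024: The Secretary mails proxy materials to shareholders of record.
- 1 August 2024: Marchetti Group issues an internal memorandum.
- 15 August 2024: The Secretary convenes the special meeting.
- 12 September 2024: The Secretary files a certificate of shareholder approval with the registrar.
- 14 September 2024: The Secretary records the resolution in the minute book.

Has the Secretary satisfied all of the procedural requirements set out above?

No

(1) due by 20 February 2024 + 17 days = 8 March 2024; 25 February 2024 is within that limit.
(2) the permitted window runs from 25 February 2024 + 15 = 11 March 2024 to 25 February 2024 + 60 = 25 April 2024; 13 March 2024 falls inside that range.
(3) the permitted window runs from 28 March 2024 + 14 = 11 April 2024 to 28 March 2024 + 50 = 17 May 2024; 14 April 2024 falls inside that range.
(4) the permitted window runs from 24 April 2024 + 21 = 15 May 2024 to 24 April 2024 + 63 = 26 June 2024; done 25 June 2024, which is between those dates.
(5) due by 25 June 2024 + 48 days = 12 August 2024; 15 August 2024 misses that deadline by 3 days.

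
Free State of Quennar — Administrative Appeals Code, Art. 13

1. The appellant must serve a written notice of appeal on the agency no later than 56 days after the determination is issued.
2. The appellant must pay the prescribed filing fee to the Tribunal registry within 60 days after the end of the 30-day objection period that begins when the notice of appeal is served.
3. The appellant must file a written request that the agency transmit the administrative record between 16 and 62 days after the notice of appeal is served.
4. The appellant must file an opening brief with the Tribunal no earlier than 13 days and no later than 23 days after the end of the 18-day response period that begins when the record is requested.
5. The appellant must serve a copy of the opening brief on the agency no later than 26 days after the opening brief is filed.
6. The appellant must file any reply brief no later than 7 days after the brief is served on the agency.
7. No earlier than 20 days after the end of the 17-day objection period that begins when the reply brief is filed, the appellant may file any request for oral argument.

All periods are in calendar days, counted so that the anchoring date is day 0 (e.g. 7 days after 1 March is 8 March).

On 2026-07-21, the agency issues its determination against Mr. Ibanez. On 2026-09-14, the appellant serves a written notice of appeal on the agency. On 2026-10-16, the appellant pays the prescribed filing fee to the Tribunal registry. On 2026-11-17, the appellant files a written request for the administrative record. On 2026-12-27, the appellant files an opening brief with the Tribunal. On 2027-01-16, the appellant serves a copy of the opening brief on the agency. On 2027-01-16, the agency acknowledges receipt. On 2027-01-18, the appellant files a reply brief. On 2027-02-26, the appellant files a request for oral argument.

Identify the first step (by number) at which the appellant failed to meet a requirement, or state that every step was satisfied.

Step 3

Step 1 — counting 56 days from 2026-07-21 (when the determination is issued) gives a deadline of 2026-09-15; completed 2026-09-14, before the deadline.
Step 2 — counting 60 days from 2026-10-14 (end of the 30-day objection period, which began when the notice of appeal is served on 2026-09-14) gives a deadline of 2026-12-13; done 2026-10-16 — timely.
Step 3 — 16 and 62 days from 2026-09-14 (when the notice of appeal is served) are 2026-09-30 and 2026-11-15 respectively; done 2026-11-17 — 2 days after the window closed.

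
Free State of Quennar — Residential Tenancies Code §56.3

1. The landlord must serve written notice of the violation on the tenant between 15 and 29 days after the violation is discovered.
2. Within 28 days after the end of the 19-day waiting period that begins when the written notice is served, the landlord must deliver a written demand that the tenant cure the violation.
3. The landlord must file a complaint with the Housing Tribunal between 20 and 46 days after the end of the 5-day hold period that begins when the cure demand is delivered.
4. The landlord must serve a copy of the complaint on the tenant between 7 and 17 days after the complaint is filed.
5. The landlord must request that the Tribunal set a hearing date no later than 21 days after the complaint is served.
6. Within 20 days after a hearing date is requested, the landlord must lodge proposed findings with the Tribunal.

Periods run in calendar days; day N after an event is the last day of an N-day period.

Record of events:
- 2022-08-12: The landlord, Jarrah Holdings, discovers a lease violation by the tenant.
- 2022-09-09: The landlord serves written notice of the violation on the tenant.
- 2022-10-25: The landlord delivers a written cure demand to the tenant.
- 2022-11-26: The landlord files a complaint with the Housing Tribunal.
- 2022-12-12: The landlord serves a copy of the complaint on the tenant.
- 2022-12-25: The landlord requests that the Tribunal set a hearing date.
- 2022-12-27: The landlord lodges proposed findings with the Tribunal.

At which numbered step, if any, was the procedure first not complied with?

None — every step was satisfied

(1) the permitted window runs from 2022-08-12 + 15 = 2022-08-27 to 2022-08-12 + 29 = 2022-09-10; 2022-09-09 falls inside that range.
(2) due by 2022-09-28 + 28 days = 2022-10-26; completed 2022-10-25, before the deadline.
(3) the permitted window runs from 2022-10-30 + 20 = 2022-11-19 to 2022-10-30 + 46 = 2022-12-15; done 2022-11-26 — within the window.
(4) the permitted window runs from 2022-11-26 + 7 = 2022-12-03 to 2022-11-26 + 17 = 2022-12-13; done 2022-12-12, which is between those dates.
(5) due by 2022-12-12 + 21 days = 2023-01-02; 2022-12-25 is within that limit.
(6) due by 2022-12-25 + 20 days = 2023-01-14; 2022-12-27 is within that limit.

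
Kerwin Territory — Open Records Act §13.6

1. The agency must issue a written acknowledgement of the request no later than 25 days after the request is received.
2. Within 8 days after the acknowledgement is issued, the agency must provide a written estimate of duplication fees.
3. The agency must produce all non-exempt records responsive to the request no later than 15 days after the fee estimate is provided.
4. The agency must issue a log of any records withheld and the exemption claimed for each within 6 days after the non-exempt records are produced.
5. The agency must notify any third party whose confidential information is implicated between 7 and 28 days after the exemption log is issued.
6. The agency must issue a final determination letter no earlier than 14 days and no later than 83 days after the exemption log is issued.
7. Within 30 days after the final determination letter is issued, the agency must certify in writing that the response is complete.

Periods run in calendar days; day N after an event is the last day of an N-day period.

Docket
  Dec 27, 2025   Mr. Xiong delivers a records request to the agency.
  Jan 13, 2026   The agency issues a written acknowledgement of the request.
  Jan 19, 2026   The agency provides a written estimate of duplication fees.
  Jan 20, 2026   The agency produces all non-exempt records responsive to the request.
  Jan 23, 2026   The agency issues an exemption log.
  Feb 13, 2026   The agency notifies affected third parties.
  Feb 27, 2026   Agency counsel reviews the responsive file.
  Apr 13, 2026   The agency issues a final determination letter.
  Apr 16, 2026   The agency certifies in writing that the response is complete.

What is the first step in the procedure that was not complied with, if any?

Step 1: 25 days after Dec 27, 2025 (when the request is received) is Jan 21, 2026; completed Jan 13, 2026, before the deadline.
Step 2: 8 days after Jan 13, 2026 (when the acknowledgement is issued) is Jan 21, 2026; done Jan 19, 2026 — timely.
Step 3: 15 days after Jan 19, 2026 (when the fee estimate is provided) is Feb 3, 2026; done Jan 20, 2026 — timely.
Step 4: 6 days after Jan 20, 2026 (when the non-exempt records are produced) is Jan 26, 2026; done Jan 23, 2026 — timely.
Step 5: the window is 7–28 days after Jan 23, 2026 (when the exemption log is issued), so Jan 30, 2026 through Feb 20, 2026; done Feb 13, 2026, which is between those dates.
Step 6: the window is 14–83 days after Jan 23, 2026 (when the exemption log is issued), so Feb 6, 2026 through Apr 16, 2026; Apr 13, 2026 falls inside that range.
Step 7: 30 days after Apr 13, 2026 (when the final determination letter is issued) is May 13, 2026; completed Apr 16, 2026, before the deadline.

None — every step was satisfied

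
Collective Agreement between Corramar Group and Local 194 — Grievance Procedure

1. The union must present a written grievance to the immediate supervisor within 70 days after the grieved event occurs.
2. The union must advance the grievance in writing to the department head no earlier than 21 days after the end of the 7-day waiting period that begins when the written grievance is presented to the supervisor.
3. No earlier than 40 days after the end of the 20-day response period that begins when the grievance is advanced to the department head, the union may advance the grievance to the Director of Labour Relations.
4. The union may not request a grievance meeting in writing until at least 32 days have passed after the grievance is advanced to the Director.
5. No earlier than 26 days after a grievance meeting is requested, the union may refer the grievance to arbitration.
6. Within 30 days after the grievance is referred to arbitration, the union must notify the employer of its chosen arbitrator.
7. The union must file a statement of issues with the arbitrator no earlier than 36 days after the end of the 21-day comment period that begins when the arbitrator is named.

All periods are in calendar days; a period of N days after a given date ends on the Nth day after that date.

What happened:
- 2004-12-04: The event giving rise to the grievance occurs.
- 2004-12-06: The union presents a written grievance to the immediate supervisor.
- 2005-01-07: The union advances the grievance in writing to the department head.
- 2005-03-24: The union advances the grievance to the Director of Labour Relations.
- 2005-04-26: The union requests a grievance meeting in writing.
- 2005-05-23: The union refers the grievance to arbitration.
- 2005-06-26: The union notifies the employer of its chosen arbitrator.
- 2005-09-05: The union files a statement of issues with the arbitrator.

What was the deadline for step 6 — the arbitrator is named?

2005-06-22

Step 6 runs from 2005-05-23, when the grievance is referred to arbitration. 30 days after 2005-05-23 is 2005-06-22.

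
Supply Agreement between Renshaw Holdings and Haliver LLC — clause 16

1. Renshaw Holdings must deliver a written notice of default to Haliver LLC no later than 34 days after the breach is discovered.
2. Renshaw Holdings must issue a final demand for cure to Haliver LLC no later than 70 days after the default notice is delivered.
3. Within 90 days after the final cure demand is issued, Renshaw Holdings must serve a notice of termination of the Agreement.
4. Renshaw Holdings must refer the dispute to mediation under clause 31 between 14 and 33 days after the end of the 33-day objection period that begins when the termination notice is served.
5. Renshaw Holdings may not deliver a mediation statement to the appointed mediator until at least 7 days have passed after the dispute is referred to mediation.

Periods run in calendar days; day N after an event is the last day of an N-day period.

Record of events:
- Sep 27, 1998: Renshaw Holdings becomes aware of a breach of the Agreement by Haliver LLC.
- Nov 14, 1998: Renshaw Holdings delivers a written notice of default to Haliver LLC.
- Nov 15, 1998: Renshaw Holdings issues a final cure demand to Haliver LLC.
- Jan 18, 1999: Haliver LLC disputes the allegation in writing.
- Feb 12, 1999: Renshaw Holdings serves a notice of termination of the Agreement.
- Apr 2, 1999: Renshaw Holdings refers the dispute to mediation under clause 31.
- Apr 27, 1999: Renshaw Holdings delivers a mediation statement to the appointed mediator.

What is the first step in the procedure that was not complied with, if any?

Step 1: 34 days after Sep 27, 1998 (when the breach is discovered) is Oct 31, 1998; done Nov 14, 1998 — 14 days late.
No need to go further; step 1 was not satisfied.

Step 1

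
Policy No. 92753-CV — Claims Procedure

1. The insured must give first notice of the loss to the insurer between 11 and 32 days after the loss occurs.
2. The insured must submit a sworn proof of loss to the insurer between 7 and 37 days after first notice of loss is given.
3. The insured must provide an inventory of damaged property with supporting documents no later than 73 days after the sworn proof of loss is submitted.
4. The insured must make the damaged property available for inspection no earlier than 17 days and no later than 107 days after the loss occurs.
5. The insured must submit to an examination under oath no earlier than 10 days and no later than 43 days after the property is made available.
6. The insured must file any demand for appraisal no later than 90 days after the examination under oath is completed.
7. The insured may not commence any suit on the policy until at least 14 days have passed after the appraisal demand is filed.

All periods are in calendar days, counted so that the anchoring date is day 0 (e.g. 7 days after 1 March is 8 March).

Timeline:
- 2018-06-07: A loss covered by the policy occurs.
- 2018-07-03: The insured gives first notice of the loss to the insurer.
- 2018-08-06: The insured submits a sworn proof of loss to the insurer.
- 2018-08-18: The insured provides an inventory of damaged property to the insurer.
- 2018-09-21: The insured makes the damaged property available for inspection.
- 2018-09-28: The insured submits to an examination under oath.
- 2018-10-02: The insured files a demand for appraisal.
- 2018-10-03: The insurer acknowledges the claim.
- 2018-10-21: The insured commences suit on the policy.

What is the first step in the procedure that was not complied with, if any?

Step 1: the window is 11–32 days after 2018-06-07 (when the loss occurs), so 2018-06-18 through 2018-07-09; done 2018-07-03 — within the window.
Step 2: the window is 7–37 days after 2018-07-03 (when first notice of loss is given), so 2018-07-10 through 2018-08-09; done 2018-08-06, which is between those dates.
Step 3: 73 days after 2018-08-06 (when the sworn proof of loss is submitted) is 2018-10-18; 2018-08-18 is within that limit.
Step 4: the window is 17–107 days after 2018-06-07 (when the loss occurs), so 2018-06-24 through 2018-09-22; done 2018-09-21 — within the window.
Step 5: the window is 10–43 days after 2018-09-21 (when the property is made available), so 2018-10-01 through 2018-11-03; 2018-09-28 is 3 days too early.
No need to go further; step 5 was not satisfied.

Step 5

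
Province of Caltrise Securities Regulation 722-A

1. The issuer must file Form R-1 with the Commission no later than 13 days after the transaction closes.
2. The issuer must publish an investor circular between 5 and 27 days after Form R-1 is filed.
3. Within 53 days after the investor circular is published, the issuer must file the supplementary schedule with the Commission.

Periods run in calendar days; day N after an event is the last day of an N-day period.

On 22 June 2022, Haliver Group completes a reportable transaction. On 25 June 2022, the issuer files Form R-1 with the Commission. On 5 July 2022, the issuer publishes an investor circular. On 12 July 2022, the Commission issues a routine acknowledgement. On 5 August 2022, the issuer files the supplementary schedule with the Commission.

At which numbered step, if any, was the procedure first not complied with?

None — every step was satisfied

Step 1 — counting 13 days from 22 June 2022 (when the transaction closes) gives a deadline of 5 July 2022; 25 June 2022 is within that limit.
Step 2 — 5 and 27 days from 25 June 2022 (when Form R-1 is filed) are 30 June 2022 and 22 July 2022 respectively; done 5 July 2022, which is between those dates.
Step 3 — counting 53 days from 5 July 2022 (when the investor circular is published) gives a deadline of 27 August 2022; completed 5 August 2022, before the deadline.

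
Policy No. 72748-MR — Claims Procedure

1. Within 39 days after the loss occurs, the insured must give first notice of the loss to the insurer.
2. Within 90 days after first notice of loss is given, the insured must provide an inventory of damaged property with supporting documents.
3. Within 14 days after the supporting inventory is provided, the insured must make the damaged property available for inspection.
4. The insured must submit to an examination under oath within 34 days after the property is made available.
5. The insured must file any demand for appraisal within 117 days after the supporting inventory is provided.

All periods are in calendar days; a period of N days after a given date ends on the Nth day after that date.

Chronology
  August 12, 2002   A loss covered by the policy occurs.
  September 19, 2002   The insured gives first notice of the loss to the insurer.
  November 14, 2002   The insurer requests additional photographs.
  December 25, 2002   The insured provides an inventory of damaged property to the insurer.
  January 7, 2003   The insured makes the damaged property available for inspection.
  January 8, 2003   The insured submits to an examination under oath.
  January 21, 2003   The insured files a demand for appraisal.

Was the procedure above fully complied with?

(1) due by August 12, 2002 + 39 days = September 20, 2002; done September 19, 2002 — timely.
(2) due by September 19, 2002 + 90 days = December 18, 2002; December 25, 2002 misses that deadline by 7 days.

No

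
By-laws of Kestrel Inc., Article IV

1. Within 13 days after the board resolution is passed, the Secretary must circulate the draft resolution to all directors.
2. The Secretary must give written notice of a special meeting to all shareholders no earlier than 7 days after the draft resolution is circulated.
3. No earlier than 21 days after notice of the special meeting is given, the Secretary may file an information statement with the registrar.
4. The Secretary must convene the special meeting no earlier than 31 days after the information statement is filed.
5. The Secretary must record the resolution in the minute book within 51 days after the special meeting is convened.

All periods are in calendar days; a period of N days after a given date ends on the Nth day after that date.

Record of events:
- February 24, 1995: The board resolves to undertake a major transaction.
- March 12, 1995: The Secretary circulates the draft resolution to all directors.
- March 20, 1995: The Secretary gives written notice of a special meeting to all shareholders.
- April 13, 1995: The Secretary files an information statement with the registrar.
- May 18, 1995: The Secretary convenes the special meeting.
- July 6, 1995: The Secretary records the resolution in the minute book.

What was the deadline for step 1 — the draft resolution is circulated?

March 9, 1995

Step 1 runs from February 24, 1995, when the board resolution is passed. 13 days after February 24, 1995 is March 9, 1995.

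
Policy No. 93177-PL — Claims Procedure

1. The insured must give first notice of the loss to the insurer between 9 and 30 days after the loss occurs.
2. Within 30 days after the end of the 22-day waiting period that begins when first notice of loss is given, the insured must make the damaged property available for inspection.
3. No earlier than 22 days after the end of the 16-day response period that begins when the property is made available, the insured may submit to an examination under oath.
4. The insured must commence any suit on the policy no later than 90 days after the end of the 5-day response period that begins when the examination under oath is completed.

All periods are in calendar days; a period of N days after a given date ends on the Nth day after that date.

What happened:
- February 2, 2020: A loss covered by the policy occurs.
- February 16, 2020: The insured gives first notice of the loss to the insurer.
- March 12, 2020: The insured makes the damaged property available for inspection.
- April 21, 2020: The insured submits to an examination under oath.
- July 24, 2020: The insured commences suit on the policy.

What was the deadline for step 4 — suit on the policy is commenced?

The examination under oath is completed on April 21, 2020; the 5-day response period therefore ends April 26, 2020, and step 4 runs from that date. 90 days after April 26, 2020 is July 25, 2020.

July 25, 2020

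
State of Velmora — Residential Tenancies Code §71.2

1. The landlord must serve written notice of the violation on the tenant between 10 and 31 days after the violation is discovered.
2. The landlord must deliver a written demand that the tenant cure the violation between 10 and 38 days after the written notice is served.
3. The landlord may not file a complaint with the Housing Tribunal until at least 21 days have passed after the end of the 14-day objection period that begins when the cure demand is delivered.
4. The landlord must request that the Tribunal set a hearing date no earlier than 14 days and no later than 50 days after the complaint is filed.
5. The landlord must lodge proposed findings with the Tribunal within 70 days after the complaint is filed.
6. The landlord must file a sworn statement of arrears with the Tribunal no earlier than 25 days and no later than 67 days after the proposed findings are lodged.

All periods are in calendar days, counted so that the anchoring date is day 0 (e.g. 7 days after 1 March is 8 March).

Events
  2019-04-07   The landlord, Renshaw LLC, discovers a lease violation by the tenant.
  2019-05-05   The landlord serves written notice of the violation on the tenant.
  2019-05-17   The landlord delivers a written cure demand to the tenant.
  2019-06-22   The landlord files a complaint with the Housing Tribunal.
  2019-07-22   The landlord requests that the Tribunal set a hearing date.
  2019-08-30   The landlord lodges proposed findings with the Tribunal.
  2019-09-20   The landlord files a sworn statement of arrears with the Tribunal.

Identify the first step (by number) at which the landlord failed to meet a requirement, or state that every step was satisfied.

Step 1 — 10 and 31 days from 2019-04-07 (when the violation is discovered) are 2019-04-17 and 2019-05-08 respectively; done 2019-05-05, which is between those dates.
Step 2 — 10 and 38 days from 2019-05-05 (when the written notice is served) are 2019-05-15 and 2019-06-12 respectively; done 2019-05-17 — within the window.
Step 3 — must wait 21 days from 2019-05-31 (end of the 14-day objection period, which began when the cure demand is delivered on 2019-05-17), so not before 2019-06-21; done 2019-06-22 — permitted.
Step 4 — 14 and 50 days from 2019-06-22 (when the complaint is filed) are 2019-07-06 and 2019-08-11 respectively; done 2019-07-22 — within the window.
Step 5 — counting 70 days from 2019-06-22 (when the complaint is filed) gives a deadline of 2019-08-31; done 2019-08-30 — timely.
Step 6 — 25 and 67 days from 2019-08-30 (when the proposed findings are lodged) are 2019-09-24 and 2019-11-05 respectively; done 2019-09-20 — 4 days before the window opened.

Step 6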